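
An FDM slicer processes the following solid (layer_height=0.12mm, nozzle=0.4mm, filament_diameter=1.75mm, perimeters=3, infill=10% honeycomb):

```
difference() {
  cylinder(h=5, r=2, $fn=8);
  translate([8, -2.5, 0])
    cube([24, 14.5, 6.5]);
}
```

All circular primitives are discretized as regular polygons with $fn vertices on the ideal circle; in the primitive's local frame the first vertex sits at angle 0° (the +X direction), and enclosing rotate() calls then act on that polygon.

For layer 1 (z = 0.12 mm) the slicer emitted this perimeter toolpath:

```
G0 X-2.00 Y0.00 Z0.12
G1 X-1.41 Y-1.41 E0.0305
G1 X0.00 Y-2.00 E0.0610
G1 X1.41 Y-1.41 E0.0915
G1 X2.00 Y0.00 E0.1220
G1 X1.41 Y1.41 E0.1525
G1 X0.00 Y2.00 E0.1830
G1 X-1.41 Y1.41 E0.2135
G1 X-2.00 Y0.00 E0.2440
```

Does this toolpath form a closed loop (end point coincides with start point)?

Start point (G0): (-2.00, 0.00). End point (last G1): the path returns to the start — closed.

yes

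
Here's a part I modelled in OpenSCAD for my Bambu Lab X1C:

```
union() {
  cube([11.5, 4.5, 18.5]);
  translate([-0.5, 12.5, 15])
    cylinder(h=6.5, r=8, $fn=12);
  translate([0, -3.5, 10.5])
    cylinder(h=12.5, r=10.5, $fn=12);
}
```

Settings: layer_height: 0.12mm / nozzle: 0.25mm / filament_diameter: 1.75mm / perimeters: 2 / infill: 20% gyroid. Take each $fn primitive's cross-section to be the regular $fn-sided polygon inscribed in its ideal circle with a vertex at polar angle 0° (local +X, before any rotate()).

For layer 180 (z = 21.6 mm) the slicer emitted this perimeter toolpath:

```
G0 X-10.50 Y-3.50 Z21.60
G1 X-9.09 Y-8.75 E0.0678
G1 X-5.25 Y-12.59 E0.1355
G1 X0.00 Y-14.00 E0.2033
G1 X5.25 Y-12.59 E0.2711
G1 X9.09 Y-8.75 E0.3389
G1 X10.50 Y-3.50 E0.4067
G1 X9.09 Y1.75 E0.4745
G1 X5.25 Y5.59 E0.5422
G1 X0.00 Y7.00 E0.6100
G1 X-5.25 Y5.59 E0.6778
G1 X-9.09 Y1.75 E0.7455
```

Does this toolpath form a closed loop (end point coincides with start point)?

Start point (G0): (-10.50, -3.50). End point (last G1): the path does not return to the start — open.

no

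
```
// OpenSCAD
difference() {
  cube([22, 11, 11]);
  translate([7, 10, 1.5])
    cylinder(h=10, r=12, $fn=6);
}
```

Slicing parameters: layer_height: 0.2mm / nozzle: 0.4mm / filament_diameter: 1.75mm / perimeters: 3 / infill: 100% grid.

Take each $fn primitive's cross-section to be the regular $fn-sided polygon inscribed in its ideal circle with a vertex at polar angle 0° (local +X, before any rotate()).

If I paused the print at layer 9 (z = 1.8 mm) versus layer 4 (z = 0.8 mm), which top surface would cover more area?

Layer 9 (z = 1.8): the 22×11 cube contributes its full rectangle (area 242.00 mm²); the r=12 cylinder at (7, 10) gives a regular 6-gon of circumradius 12 (constant along its height) (area = (6/2)·12.000²·sin(360°/6) = 374.12 mm²); After the difference (first − rest): starting from the 22×11 cube (242.00 mm²), the r=12 cylinder at (7, 10) partially overlaps it — only the 179.33 mm² overlap (of its 374.12 mm²) is removed, clipping the outline — area = 62.67 mm². So its area = 62.67 mm². Layer 4 (z = 0.8): the 22×11 cube contributes its full rectangle (area 242.00 mm²); the cylinder at (7, 10) is not intersected at this z (z outside [1.5, 11.5]); Taking the first minus the rest: none of the subtracted shapes is present at this height, so the 22×11 cube is unchanged — area = 242.00 mm². So its area = 242.00 mm². Layer 4 is larger (242.00 vs 62.67 mm²).

layer 4 (z = 0.8 mm)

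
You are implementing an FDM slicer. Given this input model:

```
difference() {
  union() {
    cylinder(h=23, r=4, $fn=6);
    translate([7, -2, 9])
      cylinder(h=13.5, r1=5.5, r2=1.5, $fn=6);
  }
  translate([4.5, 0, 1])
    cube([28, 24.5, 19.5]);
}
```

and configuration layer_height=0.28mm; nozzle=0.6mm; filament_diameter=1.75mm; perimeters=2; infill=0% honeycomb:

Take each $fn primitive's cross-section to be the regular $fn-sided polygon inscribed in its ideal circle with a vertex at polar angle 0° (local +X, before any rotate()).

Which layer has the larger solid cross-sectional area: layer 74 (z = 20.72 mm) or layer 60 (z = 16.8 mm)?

layer 60 (z = 16.8 mm)

Layer 74 (z = 20.72): the r=4 cylinder contributes a regular 6-gon of circumradius 4 (area = (6/2)·4.000²·sin(360°/6) = 41.57 mm²); the cone at (7, -2) (r1=5.5→r2=1.5) has section circumradius 2.027 here — a regular 6-gon (area = (6/2)·2.027²·sin(360°/6) = 10.68 mm²); Taking the union: the 2 present regions are separate (no shared area or edge), so areas and boundary lengths simply add and each stays a separate island — area = 52.25 mm²; the cube at (4.5, 0) is absent (z outside [1, 20.5]); Taking the first minus the rest: none of the subtracted shapes is present at this height, so that combined region is unchanged — area = 52.25 mm². So its area = 52.25 mm². Layer 60 (z = 16.8): the cylinder: section is a regular 6-gon, circumradius r=4 (area = (6/2)·4.000²·sin(360°/6) = 41.57 mm²); the cone at (7, -2) contributes a regular 6-gon of circumradius 3.189 (interpolated between r1=5.5 and r2=1.5 at t=0.578) (area = (6/2)·3.189²·sin(360°/6) = 26.42 mm²); Taking the union: the 2 present regions are separate (no shared area or edge), so areas and boundary lengths simply add and each stays a separate island — area = 67.99 mm²; the 28×24.5 cube at (4.5, 0) contributes its full rectangle (area 686.00 mm²); Subtracting the remaining from the first: starting from the result so far (67.99 mm²), the 28×24.5 cube at (4.5, 0) partially overlaps it — only the 2.76 mm² overlap (of its 686.00 mm²) is removed, clipping the outline — area = 65.23 mm². So its area = 65.23 mm². Layer 60 is larger (65.23 vs 52.25 mm²).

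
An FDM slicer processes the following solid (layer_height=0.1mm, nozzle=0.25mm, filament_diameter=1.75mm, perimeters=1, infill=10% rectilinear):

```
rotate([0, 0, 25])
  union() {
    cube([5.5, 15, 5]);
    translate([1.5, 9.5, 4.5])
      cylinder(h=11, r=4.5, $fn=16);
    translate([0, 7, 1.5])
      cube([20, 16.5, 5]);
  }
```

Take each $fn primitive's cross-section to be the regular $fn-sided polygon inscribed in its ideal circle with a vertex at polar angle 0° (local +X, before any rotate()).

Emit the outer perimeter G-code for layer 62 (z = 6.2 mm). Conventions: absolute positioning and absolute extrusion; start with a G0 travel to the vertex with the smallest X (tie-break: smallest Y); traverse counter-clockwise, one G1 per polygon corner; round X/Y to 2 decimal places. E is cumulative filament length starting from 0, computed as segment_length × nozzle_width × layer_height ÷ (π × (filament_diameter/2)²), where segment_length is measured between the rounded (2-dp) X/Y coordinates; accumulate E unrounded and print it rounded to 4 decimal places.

At z = 6.2 mm: the cube is absent (z outside [0, 5]); the r=4.5 cylinder at (1.5, 9.5) gives a regular 16-gon of circumradius 4.5 (constant along its height); the 20×16.5 cube at (0, 7) contributes its full rectangle; Taking the union: the regions partially overlap (shared area 36.26 mm²), so overlapping operands fuse into one piece — 1 connected region; (rotated 25° about Z; rotation is an isometry so areas/perimeters/island counts are preserved). The outline is a single polygon with 15 vertices. Extrusion per mm of travel: 0.25 × 0.1 / (π × 0.875²) = 0.010394. Accumulating E over each segment gives final E = 0.8107.

G0 X-9.93 Y21.30 Z6.20
G1 X-5.79 Y12.42 E0.1018
G1 X-5.97 Y12.28 E0.1042
G1 X-6.88 Y10.78 E0.1224
G1 X-7.15 Y9.05 E0.1406
G1 X-6.73 Y7.34 E0.1589
G1 X-5.70 Y5.93 E0.1771
G1 X-4.19 Y5.02 E0.1954
G1 X-2.46 Y4.75 E0.2136
G1 X-0.75 Y5.17 E0.2319
G1 X0.66 Y6.20 E0.2501
G1 X1.57 Y7.70 E0.2683
G1 X1.70 Y8.52 E0.2769
G1 X15.17 Y14.80 E0.4314
G1 X8.19 Y29.75 E0.6029
G1 X-9.93 Y21.30 E0.8107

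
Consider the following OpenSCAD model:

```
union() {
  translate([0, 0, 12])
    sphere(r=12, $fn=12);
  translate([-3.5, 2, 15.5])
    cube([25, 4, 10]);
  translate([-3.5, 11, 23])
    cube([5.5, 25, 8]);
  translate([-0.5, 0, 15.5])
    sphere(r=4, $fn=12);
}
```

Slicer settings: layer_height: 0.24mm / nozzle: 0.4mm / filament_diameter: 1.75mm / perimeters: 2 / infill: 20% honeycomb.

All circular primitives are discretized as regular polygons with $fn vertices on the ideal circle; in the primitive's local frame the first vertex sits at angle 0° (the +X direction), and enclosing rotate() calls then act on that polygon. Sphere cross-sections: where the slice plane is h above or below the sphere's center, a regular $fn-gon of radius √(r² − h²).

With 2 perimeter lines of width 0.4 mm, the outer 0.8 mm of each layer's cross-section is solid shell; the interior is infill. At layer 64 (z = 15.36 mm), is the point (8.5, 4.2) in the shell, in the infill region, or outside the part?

infill

At z = 15.36 mm: the r=12 sphere contributes a regular 12-gon of circumradius √(12²−3.36²) = 11.520; the cube at (-3.5, 2) is not intersected at this z (z outside [15.5, 25.5]); the cube at (-3.5, 11) does not reach this height (z outside [23, 31]); the r=4 sphere at (-0.5, 0) contributes a regular 12-gon of circumradius √(4²−0.14²) = 3.998; Taking the union: the r=4 sphere at (-0.5, 0) lies entirely inside the r=12 sphere, so the union is just the r=12 sphere — 1 connected region. Overall, the cross-section is a single solid region. The nearest boundary edge runs (9.98, 5.76)→(11.52, 0.00); distance from the point to it = 1.83 mm. The point is inside the cross-section and 1.83 mm from the nearest boundary — more than the 0.8 mm shell width (2 × 0.4), so it's in the infill interior.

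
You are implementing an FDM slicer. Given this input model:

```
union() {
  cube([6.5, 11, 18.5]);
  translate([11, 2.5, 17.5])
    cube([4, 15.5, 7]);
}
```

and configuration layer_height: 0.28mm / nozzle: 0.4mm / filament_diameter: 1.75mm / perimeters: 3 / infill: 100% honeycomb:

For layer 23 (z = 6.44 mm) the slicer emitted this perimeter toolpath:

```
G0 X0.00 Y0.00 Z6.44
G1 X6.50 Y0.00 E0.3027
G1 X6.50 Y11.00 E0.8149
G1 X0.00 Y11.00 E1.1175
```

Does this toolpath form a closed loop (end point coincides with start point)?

no

Start point (G0): (0.00, 0.00). End point (last G1): the path does not return to the start — open.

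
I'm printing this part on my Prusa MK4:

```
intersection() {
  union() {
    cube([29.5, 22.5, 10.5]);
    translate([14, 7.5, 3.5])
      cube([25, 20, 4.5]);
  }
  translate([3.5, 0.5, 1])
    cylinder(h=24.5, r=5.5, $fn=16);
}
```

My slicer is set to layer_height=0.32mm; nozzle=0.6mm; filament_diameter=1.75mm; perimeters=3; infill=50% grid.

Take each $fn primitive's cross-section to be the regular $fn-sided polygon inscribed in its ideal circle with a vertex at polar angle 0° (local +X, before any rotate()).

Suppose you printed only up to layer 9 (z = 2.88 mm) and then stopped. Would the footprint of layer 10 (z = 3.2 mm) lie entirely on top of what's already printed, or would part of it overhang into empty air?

Compare the two slices. At z = 2.88: the cube is present — its section is the full 29.5×22.5 rectangle (area 663.75 mm²); the cube at (14, 7.5) is not intersected at this z (z outside [3.5, 8]); Combining (union): only the 29.5×22.5 cube is present, so the union is just that shape — area = 663.75 mm²; the r=5.5 cylinder at (3.5, 0.5) contributes a regular 16-gon of circumradius 5.5 (area = (16/2)·5.500²·sin(360°/16) = 92.61 mm²); After intersecting: the r=5.5 cylinder at (3.5, 0.5) partially overlaps that combined region; clipping to the common part keeps 45.20 mm² — area = 45.20 mm². At z = 3.2: the cube is present — its section is the full 29.5×22.5 rectangle (area 663.75 mm²); the cube at (14, 7.5) is not intersected at this z (z outside [3.5, 8]); Combining (union): only the 29.5×22.5 cube is present, so the union is just that shape — area = 663.75 mm²; the r=5.5 cylinder at (3.5, 0.5) contributes a regular 16-gon of circumradius 5.5 (area = (16/2)·5.500²·sin(360°/16) = 92.61 mm²); Taking the intersection: the r=5.5 cylinder at (3.5, 0.5) partially overlaps the result so far; clipping to the common part keeps 45.20 mm² — area = 45.20 mm². Checking containment: the cross-section at z = 3.2 is a subset of the cross-section at z = 2.88.

entirely on top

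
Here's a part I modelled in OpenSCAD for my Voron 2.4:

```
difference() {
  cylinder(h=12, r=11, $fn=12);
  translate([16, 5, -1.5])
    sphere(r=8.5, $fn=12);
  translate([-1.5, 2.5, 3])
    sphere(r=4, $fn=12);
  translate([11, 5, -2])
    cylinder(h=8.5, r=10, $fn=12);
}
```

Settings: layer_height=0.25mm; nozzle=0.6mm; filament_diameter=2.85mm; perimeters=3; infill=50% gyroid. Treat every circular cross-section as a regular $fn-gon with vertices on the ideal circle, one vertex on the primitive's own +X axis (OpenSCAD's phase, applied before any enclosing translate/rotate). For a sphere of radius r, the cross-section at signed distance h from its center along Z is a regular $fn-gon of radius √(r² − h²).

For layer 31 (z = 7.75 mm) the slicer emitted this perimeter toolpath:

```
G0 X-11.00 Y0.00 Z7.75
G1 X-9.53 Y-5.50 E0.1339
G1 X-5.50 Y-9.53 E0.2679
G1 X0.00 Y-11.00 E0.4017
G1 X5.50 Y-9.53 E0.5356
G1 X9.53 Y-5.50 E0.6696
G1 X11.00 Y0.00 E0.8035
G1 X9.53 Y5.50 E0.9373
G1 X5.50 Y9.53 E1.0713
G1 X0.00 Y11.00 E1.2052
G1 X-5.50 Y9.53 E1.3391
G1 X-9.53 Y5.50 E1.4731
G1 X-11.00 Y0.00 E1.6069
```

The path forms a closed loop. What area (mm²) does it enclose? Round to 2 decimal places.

Apply the shoelace formula to the sequence of (X, Y) vertices; enclosed area = 363.14 mm².

363.14 mm²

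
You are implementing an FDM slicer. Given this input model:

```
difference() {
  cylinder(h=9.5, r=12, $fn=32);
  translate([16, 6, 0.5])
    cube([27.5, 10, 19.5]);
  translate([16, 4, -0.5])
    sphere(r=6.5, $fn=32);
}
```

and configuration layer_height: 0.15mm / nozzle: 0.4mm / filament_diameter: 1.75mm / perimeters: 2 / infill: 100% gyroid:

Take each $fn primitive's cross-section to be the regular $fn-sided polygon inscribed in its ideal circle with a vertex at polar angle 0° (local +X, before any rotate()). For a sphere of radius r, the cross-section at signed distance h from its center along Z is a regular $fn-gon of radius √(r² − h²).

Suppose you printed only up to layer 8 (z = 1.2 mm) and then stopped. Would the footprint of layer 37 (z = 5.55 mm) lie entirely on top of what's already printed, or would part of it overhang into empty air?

Compare the two slices. At z = 1.2: the cylinder: section is a regular 32-gon, circumradius r=12 (area = (32/2)·12.000²·sin(360°/32) = 449.49 mm²); the cube at (16, 6) (footprint 27.5×10) is included at this height (area 275.00 mm²); the sphere at (16, 4): section is a regular 32-gon, circumradius = √(r²−h²) = √(6.5²−1.7²) = 6.274 (area = (32/2)·6.274²·sin(360°/32) = 122.86 mm²); Taking the first minus the rest: starting from the r=12 cylinder (449.49 mm²), the 27.5×10 cube at (16, 6) misses the remaining region (no effect); the r=6.5 sphere at (16, 4) partially overlaps it — only the 8.46 mm² overlap (of its 122.86 mm²) is removed, clipping the outline — area = 441.03 mm². At z = 5.55: the cylinder: section is a regular 32-gon, circumradius r=12 (area = (32/2)·12.000²·sin(360°/32) = 449.49 mm²); the cube at (16, 6) (footprint 27.5×10) is included at this height (area 275.00 mm²); the r=6.5 sphere at (16, 4) slices to a regular 32-gon of circumradius 2.376 (√(r²−h²) with h=6.05 from center) (area = (32/2)·2.376²·sin(360°/32) = 17.63 mm²); Taking the first minus the rest: starting from the r=12 cylinder (449.49 mm²), the 27.5×10 cube at (16, 6) misses the remaining region (no effect); the r=6.5 sphere at (16, 4) misses the remaining region (no effect) — area = 449.49 mm². Checking containment: at z = 5.55 the cross-section extends beyond the z = 1.2 cross-section by about 8.46 mm².

part overhangs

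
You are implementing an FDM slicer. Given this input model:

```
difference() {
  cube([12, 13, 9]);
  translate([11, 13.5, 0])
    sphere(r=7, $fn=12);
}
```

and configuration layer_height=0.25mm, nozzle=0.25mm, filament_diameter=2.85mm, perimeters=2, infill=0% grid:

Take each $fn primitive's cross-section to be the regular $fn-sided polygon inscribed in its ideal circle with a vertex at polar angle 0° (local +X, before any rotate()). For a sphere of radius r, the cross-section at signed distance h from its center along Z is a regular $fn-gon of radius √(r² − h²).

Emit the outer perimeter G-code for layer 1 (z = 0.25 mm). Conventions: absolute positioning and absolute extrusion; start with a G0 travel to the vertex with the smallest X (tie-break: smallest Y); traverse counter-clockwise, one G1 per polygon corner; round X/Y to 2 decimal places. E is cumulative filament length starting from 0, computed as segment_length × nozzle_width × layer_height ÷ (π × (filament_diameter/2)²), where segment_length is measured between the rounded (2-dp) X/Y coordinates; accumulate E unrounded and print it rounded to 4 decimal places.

G0 X0.00 Y0.00 Z0.25
G1 X12.00 Y0.00 E0.1176
G1 X12.00 Y6.77 E0.1839
G1 X11.00 Y6.50 E0.1940
G1 X7.50 Y7.44 E0.2295
G1 X4.94 Y10.00 E0.2650
G1 X4.14 Y13.00 E0.2954
G1 X0.00 Y13.00 E0.3360
G1 X0.00 Y0.00 E0.4634

At z = 0.25 mm: the cube (footprint 12×13) is included at this height; the r=7 sphere at (11, 13.5) contributes a regular 12-gon of circumradius √(7²−0.25²) = 6.996; After the difference (first − rest): starting from the 12×13 cube, the r=7 sphere at (11, 13.5) partially overlaps it — only the 39.60 mm² overlap (of its 146.81 mm²) is removed, clipping the outline — 1 connected region. The outline is a single polygon with 8 vertices. Extrusion per mm of travel: 0.25 × 0.25 / (π × 1.425²) = 0.009797. Accumulating E over each segment gives final E = 0.4634.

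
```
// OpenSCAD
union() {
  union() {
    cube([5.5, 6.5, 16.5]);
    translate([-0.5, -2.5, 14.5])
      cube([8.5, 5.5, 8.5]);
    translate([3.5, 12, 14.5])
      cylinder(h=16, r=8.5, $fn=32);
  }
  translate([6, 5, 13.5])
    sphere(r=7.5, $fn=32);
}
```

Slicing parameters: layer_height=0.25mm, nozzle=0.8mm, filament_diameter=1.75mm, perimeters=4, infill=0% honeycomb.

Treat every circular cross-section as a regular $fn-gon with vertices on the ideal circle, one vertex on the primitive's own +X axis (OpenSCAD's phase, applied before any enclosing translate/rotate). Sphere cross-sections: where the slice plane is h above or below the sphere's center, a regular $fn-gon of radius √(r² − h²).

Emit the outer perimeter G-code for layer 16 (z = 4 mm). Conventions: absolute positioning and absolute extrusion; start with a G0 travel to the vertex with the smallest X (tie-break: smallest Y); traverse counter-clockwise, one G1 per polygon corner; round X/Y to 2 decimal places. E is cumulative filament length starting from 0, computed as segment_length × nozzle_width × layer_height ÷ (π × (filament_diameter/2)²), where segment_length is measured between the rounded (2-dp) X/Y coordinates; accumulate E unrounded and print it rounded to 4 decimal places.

G0 X0.00 Y0.00 Z4.00
G1 X5.50 Y0.00 E0.4573
G1 X5.50 Y6.50 E0.9978
G1 X0.00 Y6.50 E1.4551
G1 X0.00 Y0.00 E1.9956

At z = 4 mm: the 5.5×6.5 cube contributes its full rectangle; the cube at (-0.5, -2.5) is not intersected at this z (z outside [14.5, 23]); the cylinder at (3.5, 12) does not reach this height (z outside [14.5, 30.5]); Combining (union): only the 5.5×6.5 cube is present, so the union is just that shape — 1 connected region; the sphere at (6, 5) is not intersected at this z (|z−center|=9.500 > r=7.5); Merging all regions: only that combined region is present, so the union is just that shape — 1 connected region. The outline is a single polygon with 4 vertices. Extrusion per mm of travel: 0.8 × 0.25 / (π × 0.875²) = 0.083150. Accumulating E over each segment gives final E = 1.9956.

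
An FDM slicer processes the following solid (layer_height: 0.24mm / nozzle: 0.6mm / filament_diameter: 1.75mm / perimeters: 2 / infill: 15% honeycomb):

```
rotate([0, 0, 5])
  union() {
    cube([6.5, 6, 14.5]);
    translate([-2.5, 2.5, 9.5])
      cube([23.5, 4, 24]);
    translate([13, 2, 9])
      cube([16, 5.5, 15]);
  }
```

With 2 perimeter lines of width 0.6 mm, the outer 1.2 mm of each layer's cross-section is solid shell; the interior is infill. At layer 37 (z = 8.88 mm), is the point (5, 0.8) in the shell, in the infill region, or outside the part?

At z = 8.88 mm: the cube is present — its section is the full 6.5×6 rectangle; the cube at (-2.5, 2.5) is absent (z outside [9.5, 33.5]); the cube at (13, 2) is not intersected at this z (z outside [9, 24]); Merging all regions: only the 6.5×6 cube is present, so the union is just that shape — 1 connected region; (rotated 5° about Z; rotation is an isometry so areas/perimeters/island counts are preserved). Overall, the cross-section is a single solid region. Undo the 5° rotation: the query point maps to (5.051, 0.361) in the un-rotated model frame. The nearest boundary edge runs (0.00, 0.00)→(6.50, 0.00); distance from the point to it = 0.36 mm. The point is inside the cross-section, 0.36 mm from the nearest boundary — within the 1.2 mm shell band (2 × 0.6).

shell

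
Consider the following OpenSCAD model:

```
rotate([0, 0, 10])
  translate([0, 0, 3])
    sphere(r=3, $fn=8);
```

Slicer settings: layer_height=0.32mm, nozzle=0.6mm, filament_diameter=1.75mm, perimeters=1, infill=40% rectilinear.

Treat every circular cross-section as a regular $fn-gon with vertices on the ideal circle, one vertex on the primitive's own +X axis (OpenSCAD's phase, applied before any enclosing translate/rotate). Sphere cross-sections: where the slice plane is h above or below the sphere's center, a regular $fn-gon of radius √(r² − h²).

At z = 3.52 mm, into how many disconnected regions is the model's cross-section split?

1

At z = 3.52 mm: the r=3 sphere contributes a regular 8-gon of circumradius √(3²−0.52²) = 2.955; (whole slice rotated 10° about Z — lengths, areas and connectivity unchanged). The result has 1 disconnected region.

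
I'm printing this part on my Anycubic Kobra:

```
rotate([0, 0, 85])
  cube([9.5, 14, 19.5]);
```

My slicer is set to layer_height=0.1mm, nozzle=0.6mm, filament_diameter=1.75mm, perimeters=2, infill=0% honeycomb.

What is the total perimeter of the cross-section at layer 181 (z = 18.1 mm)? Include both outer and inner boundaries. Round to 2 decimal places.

47.00 mm

At z = 18.1 mm: the cube (footprint 9.5×14) is included at this height (perimeter 47.00 mm); (whole slice rotated 85° about Z — lengths, areas and connectivity unchanged). Overall, the cross-section is a single solid region. Total boundary length (outer) = 47.00 mm.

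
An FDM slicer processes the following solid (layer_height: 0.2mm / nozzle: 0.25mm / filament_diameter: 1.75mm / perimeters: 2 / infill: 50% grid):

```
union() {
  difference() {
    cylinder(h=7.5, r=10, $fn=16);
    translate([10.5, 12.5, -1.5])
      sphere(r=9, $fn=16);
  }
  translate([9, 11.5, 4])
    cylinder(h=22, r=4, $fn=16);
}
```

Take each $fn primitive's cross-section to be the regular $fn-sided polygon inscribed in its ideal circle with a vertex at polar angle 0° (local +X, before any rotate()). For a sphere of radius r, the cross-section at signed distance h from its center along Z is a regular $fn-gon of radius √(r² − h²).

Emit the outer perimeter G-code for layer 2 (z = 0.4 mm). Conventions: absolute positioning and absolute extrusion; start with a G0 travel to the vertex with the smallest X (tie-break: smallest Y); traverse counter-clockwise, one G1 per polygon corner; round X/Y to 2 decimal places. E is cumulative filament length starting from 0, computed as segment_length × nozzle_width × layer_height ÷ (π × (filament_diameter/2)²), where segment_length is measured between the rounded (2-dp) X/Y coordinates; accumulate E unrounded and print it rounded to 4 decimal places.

At z = 0.4 mm: the r=10 cylinder contributes a regular 16-gon of circumradius 10; the r=9 sphere at (10.5, 12.5) contributes a regular 16-gon of circumradius √(9²−1.9²) = 8.797; Taking the first minus the rest: starting from the r=10 cylinder, the r=9 sphere at (10.5, 12.5) partially overlaps it — only the 13.28 mm² overlap (of its 236.93 mm²) is removed, clipping the outline — 1 connected region; the cylinder at (9, 11.5) is not intersected at this z (z outside [4, 26]); Merging all regions: only the result so far is present, so the union is just that shape — 1 connected region. The outline is a single polygon with 19 vertices. Extrusion per mm of travel: 0.25 × 0.2 / (π × 0.875²) = 0.020788. Accumulating E over each segment gives final E = 1.3006.

G0 X-10.00 Y0.00 Z0.40
G1 X-9.24 Y-3.83 E0.0812
G1 X-7.07 Y-7.07 E0.1622
G1 X-3.83 Y-9.24 E0.2433
G1 X0.00 Y-10.00 E0.3245
G1 X3.83 Y-9.24 E0.4056
G1 X7.07 Y-7.07 E0.4867
G1 X9.24 Y-3.83 E0.5678
G1 X10.00 Y0.00 E0.6489
G1 X9.24 Y3.83 E0.7301
G1 X9.14 Y3.97 E0.7337
G1 X7.13 Y4.37 E0.7763
G1 X4.28 Y6.28 E0.8476
G1 X2.37 Y9.13 E0.9189
G1 X2.29 Y9.54 E0.9276
G1 X0.00 Y10.00 E0.9761
G1 X-3.83 Y9.24 E1.0573
G1 X-7.07 Y7.07 E1.1384
G1 X-9.24 Y3.83 E1.2194
G1 X-10.00 Y0.00 E1.3006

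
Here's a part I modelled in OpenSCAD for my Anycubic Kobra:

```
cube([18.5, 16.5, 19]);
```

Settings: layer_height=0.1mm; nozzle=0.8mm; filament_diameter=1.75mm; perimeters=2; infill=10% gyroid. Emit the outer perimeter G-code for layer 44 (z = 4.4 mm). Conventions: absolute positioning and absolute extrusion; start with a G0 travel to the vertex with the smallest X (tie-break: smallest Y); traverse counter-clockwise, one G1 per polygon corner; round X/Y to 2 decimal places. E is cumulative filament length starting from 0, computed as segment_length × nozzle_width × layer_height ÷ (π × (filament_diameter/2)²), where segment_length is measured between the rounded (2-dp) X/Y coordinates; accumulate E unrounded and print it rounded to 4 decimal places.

G0 X0.00 Y0.00 Z4.40
G1 X18.50 Y0.00 E0.6153
G1 X18.50 Y16.50 E1.1641
G1 X0.00 Y16.50 E1.7794
G1 X0.00 Y0.00 E2.3282

At z = 4.4 mm: the cube is present — its section is the full 18.5×16.5 rectangle. The outline is a single polygon with 4 vertices. Extrusion per mm of travel: 0.8 × 0.1 / (π × 0.875²) = 0.033260. Accumulating E over each segment gives final E = 2.3282.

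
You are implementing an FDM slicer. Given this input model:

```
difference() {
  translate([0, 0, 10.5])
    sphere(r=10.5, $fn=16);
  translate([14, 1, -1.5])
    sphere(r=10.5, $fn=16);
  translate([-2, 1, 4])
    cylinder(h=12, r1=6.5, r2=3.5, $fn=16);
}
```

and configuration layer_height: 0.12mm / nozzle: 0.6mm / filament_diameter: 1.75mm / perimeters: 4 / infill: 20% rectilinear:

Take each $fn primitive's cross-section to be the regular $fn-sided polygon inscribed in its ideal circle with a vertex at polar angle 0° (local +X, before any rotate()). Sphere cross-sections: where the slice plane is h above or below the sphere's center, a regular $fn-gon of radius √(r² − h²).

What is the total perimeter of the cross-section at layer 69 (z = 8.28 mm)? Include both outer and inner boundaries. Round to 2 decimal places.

At z = 8.28 mm: the r=10.5 sphere slices to a regular 16-gon of circumradius 10.263 (√(r²−h²) with h=2.22 from center) (perimeter = 2·16·10.263·sin(180°/16) = 64.07 mm); the r=10.5 sphere at (14, 1) contributes a regular 16-gon of circumradius √(10.5²−9.78²) = 3.821 (perimeter = 2·16·3.821·sin(180°/16) = 23.86 mm); the cone at (-2, 1) contributes a regular 16-gon of circumradius 5.430 (interpolated between r1=6.5 and r2=3.5 at t=0.357) (perimeter = 2·16·5.430·sin(180°/16) = 33.90 mm); Taking the first minus the rest: starting from the r=10.5 sphere, the r=10.5 sphere at (14, 1) misses the remaining region (no effect); the cone at (-2, 1) lies wholly inside it (removes its full 90.27 mm² and its 33.90 mm outline becomes a hole wall) — boundary (outer + 1 inner loop) = 97.97 mm. Overall, the cross-section is one region with 1 hole. Total boundary length (outer + inner) = 97.97 mm.

97.97 mm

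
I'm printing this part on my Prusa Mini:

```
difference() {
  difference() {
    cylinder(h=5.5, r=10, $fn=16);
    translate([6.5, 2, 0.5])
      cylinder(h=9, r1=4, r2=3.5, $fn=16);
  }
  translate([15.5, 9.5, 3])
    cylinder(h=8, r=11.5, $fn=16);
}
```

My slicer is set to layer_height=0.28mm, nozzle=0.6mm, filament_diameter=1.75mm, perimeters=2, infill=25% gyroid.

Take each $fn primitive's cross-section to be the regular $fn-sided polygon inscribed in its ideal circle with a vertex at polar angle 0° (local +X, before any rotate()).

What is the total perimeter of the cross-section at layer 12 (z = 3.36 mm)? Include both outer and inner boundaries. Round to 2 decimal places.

68.74 mm

At z = 3.36 mm: the cylinder: section is a regular 16-gon, circumradius r=10 (perimeter = 2·16·10.000·sin(180°/16) = 62.43 mm); the cone at (6.5, 2): at t=0.318 of its height the radius interpolates to r₁+(r₂−r₁)t = 3.841, giving a regular 16-gon of that circumradius (perimeter = 2·16·3.841·sin(180°/16) = 23.98 mm); After the difference (first − rest): starting from the r=10 cylinder, the cone at (6.5, 2) partially overlaps it — only the 42.47 mm² overlap (of its 45.17 mm²) is removed, clipping the outline — boundary = 75.02 mm; the r=11.5 cylinder at (15.5, 9.5) gives a regular 16-gon of circumradius 11.5 (constant along its height) (perimeter = 2·16·11.500·sin(180°/16) = 71.79 mm); After the difference (first − rest): starting from that combined region, the r=11.5 cylinder at (15.5, 9.5) partially overlaps it — only the 6.80 mm² overlap (of its 404.88 mm²) is removed, clipping the outline — boundary = 68.74 mm. Overall, the cross-section is a single solid region. Total boundary length (outer) = 68.74 mm.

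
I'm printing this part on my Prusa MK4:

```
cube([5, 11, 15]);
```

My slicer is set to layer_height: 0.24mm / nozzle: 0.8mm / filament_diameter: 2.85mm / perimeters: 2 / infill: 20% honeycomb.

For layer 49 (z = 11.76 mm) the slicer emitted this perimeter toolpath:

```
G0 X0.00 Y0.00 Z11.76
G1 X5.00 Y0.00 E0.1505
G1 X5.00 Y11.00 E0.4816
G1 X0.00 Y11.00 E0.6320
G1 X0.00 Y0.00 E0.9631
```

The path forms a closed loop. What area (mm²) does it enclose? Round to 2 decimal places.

Apply the shoelace formula to the sequence of (X, Y) vertices; enclosed area = 55.00 mm².

55.00 mm²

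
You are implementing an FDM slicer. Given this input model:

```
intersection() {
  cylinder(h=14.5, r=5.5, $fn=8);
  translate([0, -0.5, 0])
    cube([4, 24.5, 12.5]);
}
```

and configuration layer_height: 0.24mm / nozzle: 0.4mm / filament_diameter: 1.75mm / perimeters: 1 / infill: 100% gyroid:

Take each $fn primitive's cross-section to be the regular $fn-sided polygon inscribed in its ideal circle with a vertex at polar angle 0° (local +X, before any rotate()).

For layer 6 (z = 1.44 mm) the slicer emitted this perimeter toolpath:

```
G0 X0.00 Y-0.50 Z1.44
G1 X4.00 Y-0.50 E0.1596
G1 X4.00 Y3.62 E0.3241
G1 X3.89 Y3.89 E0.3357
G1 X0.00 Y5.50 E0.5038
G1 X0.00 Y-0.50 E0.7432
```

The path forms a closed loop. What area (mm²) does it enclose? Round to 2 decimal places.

Apply the shoelace formula to the sequence of (X, Y) vertices; enclosed area = 20.68 mm².

20.68 mm²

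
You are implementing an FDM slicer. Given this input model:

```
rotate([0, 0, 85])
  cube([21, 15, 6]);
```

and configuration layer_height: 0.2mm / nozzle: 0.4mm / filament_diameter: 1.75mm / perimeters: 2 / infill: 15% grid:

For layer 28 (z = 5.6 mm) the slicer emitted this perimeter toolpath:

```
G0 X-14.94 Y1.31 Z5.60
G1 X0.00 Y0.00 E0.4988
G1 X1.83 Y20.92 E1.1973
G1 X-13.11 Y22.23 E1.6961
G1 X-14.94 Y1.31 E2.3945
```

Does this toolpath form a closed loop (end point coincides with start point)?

yes

Start point (G0): (-14.94, 1.31). End point (last G1): the path returns to the start — closed.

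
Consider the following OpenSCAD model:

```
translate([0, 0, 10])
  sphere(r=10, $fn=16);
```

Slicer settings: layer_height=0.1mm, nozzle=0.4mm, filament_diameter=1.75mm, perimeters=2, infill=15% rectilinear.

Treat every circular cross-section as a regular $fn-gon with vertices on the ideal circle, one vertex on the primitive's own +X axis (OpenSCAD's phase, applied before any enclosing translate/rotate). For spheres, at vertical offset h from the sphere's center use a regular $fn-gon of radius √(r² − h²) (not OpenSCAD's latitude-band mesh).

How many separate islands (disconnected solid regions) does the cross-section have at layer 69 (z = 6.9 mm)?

1

At z = 6.9 mm: the r=10 sphere slices to a regular 16-gon of circumradius 9.507 (√(r²−h²) with h=3.1 from center). Overall, the cross-section is a single solid region. Island count = 1.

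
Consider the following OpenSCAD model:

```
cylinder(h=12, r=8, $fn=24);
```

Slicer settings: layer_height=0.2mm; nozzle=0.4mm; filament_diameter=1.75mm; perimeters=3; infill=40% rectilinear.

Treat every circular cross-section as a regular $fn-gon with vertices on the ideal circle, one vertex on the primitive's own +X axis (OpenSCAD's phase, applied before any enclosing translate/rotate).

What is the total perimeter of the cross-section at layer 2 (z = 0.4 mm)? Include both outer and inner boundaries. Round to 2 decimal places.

At z = 0.4 mm: the cylinder: section is a regular 24-gon, circumradius r=8 (perimeter = 2·24·8.000·sin(180°/24) = 50.12 mm). Overall, the cross-section is a single solid region. Total boundary length (outer) = 50.12 mm.

50.12 mm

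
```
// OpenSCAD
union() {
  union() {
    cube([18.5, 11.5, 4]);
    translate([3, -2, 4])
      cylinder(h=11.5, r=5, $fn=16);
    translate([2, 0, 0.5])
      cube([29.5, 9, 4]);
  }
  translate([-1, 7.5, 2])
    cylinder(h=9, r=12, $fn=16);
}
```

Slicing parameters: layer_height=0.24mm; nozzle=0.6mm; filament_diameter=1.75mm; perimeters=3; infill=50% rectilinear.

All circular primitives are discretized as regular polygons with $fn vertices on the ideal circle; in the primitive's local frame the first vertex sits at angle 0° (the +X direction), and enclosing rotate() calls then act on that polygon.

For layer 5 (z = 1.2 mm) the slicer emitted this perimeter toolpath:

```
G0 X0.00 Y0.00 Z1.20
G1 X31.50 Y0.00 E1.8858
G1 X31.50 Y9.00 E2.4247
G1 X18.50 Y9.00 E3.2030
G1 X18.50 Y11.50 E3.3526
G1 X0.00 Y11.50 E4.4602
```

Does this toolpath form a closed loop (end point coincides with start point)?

Start point (G0): (0.00, 0.00). End point (last G1): the path does not return to the start — open.

no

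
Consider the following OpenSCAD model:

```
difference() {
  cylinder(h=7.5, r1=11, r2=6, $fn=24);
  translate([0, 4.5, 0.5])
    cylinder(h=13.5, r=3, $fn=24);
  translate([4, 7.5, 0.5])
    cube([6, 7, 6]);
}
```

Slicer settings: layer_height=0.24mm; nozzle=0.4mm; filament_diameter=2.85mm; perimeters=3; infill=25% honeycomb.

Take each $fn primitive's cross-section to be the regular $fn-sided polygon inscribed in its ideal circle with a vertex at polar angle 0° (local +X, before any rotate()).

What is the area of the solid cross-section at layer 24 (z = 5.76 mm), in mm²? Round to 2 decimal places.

132.17 mm²

At z = 5.76 mm: the cone contributes a regular 24-gon of circumradius 7.160 (interpolated between r1=11 and r2=6 at t=0.768) (area = (24/2)·7.160²·sin(360°/24) = 159.22 mm²); the cylinder at (0, 4.5): section is a regular 24-gon, circumradius r=3 (area = (24/2)·3.000²·sin(360°/24) = 27.95 mm²); the 6×7 cube at (4, 7.5) contributes its full rectangle (area 42.00 mm²); After the difference (first − rest): starting from the cone (159.22 mm²), the r=3 cylinder at (0, 4.5) partially overlaps it — only the 27.05 mm² overlap (of its 27.95 mm²) is removed, clipping the outline; the 6×7 cube at (4, 7.5) misses the remaining region (no effect) — area = 132.17 mm². Overall, the cross-section is a single solid region. Net area = 132.17 mm².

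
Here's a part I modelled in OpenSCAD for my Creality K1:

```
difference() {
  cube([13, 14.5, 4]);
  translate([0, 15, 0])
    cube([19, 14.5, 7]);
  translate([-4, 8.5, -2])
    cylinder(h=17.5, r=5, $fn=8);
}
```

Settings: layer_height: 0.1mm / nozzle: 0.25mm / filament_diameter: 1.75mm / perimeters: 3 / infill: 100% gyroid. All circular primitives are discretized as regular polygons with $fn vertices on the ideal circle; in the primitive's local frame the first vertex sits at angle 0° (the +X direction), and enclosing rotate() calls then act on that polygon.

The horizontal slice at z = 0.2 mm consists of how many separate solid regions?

At z = 0.2 mm: the cube is present — its section is the full 13×14.5 rectangle; the 19×14.5 cube at (0, 15) contributes its full rectangle; the cylinder at (-4, 8.5): section is a regular 8-gon, circumradius r=5; Taking the first minus the rest: starting from the 13×14.5 cube, the 19×14.5 cube at (0, 15) misses the remaining region (no effect); the r=5 cylinder at (-4, 8.5) partially overlaps it — only the 2.41 mm² overlap (of its 70.71 mm²) is removed, clipping the outline — 1 connected region. The result has 1 disconnected region.

1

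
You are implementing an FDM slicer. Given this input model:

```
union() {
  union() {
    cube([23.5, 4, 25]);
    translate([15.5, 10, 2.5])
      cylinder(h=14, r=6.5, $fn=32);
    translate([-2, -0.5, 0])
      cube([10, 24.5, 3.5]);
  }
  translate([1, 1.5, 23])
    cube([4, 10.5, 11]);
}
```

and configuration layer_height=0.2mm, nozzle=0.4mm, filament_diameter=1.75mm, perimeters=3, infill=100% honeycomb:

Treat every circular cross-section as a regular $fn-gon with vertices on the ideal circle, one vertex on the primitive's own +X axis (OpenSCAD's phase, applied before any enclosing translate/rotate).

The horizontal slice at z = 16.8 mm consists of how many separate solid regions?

At z = 16.8 mm: the 23.5×4 cube contributes its full rectangle; the cylinder at (15.5, 10) does not reach this height (z outside [2.5, 16.5]); the cube at (-2, -0.5) is not intersected at this z (z outside [0, 3.5]); Merging all regions: only the 23.5×4 cube is present, so the union is just that shape — 1 connected region; the cube at (1, 1.5) is not intersected at this z (z outside [23, 34]); Merging all regions: only the result so far is present, so the union is just that shape — 1 connected region. The result has 1 disconnected region.

1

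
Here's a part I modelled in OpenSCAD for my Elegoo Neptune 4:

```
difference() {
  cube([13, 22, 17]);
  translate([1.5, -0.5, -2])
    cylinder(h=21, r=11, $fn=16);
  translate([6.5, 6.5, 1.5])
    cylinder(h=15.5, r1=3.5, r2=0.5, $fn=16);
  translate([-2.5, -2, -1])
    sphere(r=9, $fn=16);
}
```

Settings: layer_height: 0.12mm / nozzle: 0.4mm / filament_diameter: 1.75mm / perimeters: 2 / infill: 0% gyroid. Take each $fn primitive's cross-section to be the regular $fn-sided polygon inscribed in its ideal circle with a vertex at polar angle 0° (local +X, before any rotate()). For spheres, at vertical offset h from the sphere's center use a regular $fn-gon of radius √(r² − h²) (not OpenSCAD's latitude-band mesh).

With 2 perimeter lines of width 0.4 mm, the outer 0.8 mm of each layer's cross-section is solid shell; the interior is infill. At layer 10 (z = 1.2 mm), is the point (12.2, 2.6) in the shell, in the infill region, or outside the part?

At z = 1.2 mm: the cube (footprint 13×22) is included at this height; the r=11 cylinder at (1.5, -0.5) gives a regular 16-gon of circumradius 11 (constant along its height); the cone at (6.5, 6.5) is absent (z outside [1.5, 17]); the sphere at (-2.5, -2): section is a regular 16-gon, circumradius = √(r²−h²) = √(9²−2.2²) = 8.727; Taking the first minus the rest: starting from the 13×22 cube, the r=11 cylinder at (1.5, -0.5) partially overlaps it — only the 102.66 mm² overlap (of its 370.44 mm²) is removed, clipping the outline; the r=9 sphere at (-2.5, -2) misses the remaining region (no effect) — 1 connected region. Overall, the cross-section is a single solid region. The nearest boundary edge runs (12.40, 0.00)→(11.66, 3.71); distance from the point to it = 0.31 mm. The point is inside the cross-section, 0.31 mm from the nearest boundary — within the 0.8 mm shell band (2 × 0.4).

shell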